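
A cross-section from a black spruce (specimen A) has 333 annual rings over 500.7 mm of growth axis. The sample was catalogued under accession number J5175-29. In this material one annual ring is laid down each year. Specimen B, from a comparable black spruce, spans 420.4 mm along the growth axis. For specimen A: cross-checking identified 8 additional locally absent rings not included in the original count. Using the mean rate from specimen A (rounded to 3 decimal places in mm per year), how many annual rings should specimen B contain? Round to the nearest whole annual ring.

286 annual rings

Specimen A: correcting the raw count gives 333 + 8 = 341 true annual rings.
A: Mean rate = 500.7 mm / 341 years ≈ 1.468 mm/year.
For B, 420.4 / 1.468 = 286.38 years ≈ 286 annual rings.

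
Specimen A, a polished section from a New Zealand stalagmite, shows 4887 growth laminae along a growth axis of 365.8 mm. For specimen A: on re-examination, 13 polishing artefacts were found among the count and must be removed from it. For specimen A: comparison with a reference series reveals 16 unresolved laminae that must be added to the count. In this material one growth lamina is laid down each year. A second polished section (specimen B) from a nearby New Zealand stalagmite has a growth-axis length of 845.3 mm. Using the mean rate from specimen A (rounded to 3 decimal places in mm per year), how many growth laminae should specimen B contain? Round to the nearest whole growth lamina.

11271 growth laminae

Specimen A: adjusted count: 4887 − 13 + 16 = 4890 growth laminae.
A: 365.8 mm over 4890 years gives 365.8 / 4890 ≈ 0.075 mm per year.
B spans 845.3 / 0.075 = 11270.67 years ≈ 11271 growth laminae.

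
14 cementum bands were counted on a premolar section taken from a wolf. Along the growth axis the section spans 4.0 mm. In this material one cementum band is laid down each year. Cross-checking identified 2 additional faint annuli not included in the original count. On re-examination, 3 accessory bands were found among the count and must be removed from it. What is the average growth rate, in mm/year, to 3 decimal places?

0.308 mm/year

Correcting the raw count gives 14 − 3 + 2 = 13 true cementum bands.
Mean rate = 4.0 mm / 13 years ≈ 0.308 mm/year.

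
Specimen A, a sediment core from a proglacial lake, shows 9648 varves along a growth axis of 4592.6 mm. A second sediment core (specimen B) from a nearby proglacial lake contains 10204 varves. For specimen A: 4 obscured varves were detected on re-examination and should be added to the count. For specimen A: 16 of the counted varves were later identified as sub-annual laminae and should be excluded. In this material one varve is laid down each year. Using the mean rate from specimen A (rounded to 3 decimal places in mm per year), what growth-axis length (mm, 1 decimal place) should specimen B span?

4867.3 mm

Specimen A: correcting the raw count gives 9648 − 16 + 4 = 9636 true varves.
A: 4592.6 mm over 9636 years gives 4592.6 / 9636 ≈ 0.477 mm/yr.
B's length ≈ 0.477 × 10204 = 4867.3 mm.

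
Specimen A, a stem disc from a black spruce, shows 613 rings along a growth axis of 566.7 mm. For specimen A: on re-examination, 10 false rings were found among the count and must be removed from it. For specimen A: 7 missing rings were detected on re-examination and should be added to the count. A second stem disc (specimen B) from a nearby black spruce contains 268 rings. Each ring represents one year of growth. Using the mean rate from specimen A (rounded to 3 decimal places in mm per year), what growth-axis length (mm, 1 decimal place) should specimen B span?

Specimen A: after corrections the count is 613 − 10 + 7 = 610 rings.
A: 566.7 mm over 610 years gives 566.7 / 610 ≈ 0.929 mm per year.
B's length ≈ 0.929 × 268 = 249.0 mm.

249.0 mm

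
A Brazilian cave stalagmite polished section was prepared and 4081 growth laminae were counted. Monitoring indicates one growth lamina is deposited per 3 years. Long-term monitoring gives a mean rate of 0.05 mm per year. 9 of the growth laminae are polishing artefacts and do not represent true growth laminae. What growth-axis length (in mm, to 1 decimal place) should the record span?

610.8 mm

Adjusted count: 4081 − 9 = 4072 growth laminae.
At 3 years per growth lamina, 4072 × 3 = 12216 years.
Predicted length = 0.05 mm/year × 12216 years = 610.8 mm.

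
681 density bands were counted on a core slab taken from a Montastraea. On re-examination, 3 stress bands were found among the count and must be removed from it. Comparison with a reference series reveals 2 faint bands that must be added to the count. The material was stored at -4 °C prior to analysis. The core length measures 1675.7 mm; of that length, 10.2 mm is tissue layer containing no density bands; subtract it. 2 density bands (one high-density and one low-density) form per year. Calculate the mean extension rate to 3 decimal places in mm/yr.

True density band count = 681 − 3 + 2 = 680.
Dividing by 2 density bands per year: 680 / 2 = 340 years.
Net length = 1675.7 − 10.2 = 1665.5 mm.
Extension rate ≈ 1665.5 / 340 = 4.899 mm/yr.

4.899 mm/yr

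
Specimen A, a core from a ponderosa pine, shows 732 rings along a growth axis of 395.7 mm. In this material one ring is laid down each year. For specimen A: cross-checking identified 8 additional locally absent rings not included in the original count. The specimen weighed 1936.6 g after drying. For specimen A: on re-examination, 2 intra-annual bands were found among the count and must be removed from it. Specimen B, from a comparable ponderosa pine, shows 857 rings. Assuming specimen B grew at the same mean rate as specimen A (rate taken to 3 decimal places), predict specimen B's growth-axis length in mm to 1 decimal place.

459.4 mm

Specimen A: adjusted count: 732 − 2 + 8 = 738 rings.
A: Mean rate = 395.7 mm / 738 years ≈ 0.536 mm/yr.
B's length ≈ 0.536 × 857 = 459.4 mm.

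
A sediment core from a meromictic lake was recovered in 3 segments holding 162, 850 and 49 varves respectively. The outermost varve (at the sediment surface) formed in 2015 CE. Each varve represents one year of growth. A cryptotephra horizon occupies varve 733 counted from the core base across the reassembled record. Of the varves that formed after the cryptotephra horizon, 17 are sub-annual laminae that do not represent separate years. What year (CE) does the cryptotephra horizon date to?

1704 CE

Total varves = 162 + 850 + 49 = 1061.
The cryptotephra horizon sits at varve 733 from the core base, so 1061 − 733 = 328 varves formed after it.
Removing the 17 false varves leaves 328 − 17 = 311 true varves beyond the cryptotephra horizon.
The varve at the sediment surface is 2015 CE, so the cryptotephra horizon dates to 2015 − 311 = 1704 CE.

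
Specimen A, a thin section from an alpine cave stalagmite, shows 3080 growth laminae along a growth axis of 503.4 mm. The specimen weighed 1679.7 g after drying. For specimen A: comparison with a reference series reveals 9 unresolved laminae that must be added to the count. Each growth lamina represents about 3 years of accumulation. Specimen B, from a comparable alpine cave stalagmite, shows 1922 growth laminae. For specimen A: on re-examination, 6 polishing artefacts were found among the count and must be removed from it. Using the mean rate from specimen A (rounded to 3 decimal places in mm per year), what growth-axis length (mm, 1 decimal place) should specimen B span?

Specimen A: true growth lamina count = 3080 − 6 + 9 = 3083.
Specimen A: at 3 years per growth lamina, 3083 × 3 = 9249 years.
A: 503.4 mm over 9249 years gives 503.4 / 9249 ≈ 0.054 mm/year.
Specimen B: at 3 years per growth lamina, 1922 × 3 = 5766 years. B's length ≈ 0.054 × 5766 = 311.4 mm.

311.4 mm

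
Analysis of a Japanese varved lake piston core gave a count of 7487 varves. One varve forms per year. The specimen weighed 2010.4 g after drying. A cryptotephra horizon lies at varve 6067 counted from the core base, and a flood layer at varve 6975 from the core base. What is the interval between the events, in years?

6975 − 6067 = 908 varves lie between the two events.
One varve per year makes the interval 908 years.

908 years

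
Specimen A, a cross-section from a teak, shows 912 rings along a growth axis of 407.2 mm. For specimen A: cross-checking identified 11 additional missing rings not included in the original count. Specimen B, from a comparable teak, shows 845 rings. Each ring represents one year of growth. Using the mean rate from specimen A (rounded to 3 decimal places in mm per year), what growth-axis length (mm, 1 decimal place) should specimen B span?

372.6 mm

Specimen A: true ring count = 912 + 11 = 923.
A: Mean rate = 407.2 mm / 923 years ≈ 0.441 mm/yr.
For B, 0.441 mm/year × 845 years = 372.6 mm.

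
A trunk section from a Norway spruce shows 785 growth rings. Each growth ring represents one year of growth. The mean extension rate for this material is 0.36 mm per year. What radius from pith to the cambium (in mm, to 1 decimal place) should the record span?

282.6 mm

The record spans 785 years at 0.36 mm per year.
Predicted length = 0.36 mm/year × 785 years = 282.6 mm.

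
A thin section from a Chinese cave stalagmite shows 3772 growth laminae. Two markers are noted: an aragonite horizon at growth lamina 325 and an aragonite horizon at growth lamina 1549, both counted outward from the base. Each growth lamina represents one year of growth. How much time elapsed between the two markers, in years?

1224 yr

Separation: 1549 − 325 = 1224 growth laminae.
That is 1224 years at one growth lamina per year.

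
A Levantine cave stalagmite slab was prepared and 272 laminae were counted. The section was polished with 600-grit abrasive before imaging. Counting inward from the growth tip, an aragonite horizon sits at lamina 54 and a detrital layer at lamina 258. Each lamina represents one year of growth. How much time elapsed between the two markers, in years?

The two markers are separated by 258 − 54 = 204 laminae.
One lamina per year makes the interval 204 years.

204 years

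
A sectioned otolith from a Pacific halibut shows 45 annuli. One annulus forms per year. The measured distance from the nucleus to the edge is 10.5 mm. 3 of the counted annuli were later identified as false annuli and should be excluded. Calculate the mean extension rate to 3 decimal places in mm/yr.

Correcting the raw count gives 45 − 3 = 42 true annuli.
Extension rate ≈ 10.5 / 42 = 0.250 mm/yr.

0.250 mm/yr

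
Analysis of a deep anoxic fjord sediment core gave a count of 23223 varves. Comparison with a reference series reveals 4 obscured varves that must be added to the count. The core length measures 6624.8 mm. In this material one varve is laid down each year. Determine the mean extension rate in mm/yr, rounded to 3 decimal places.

Correcting the raw count gives 23223 + 4 = 23227 true varves.
6624.8 mm over 23227 years gives 6624.8 / 23227 ≈ 0.285 mm/yr.

0.285 mm/yr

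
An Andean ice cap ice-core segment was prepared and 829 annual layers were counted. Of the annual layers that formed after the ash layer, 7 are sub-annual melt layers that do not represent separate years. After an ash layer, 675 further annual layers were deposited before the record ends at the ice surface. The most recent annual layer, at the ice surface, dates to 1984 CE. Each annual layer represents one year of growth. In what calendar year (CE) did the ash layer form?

1316 CE

There are 675 annual layers younger than the ash layer.
Removing the 7 false annual layers leaves 675 − 7 = 668 true annual layers beyond the ash layer.
Counting back 668 years from 1984 CE places the ash layer in 1984 − 668 = 1316 CE.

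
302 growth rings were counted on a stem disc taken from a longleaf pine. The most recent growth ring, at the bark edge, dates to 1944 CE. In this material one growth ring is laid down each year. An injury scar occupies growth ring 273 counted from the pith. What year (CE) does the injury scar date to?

1915 CE

The injury scar sits at growth ring 273 from the pith, so 302 − 273 = 29 growth rings formed after it.
Counting back 29 years from 1944 CE places the injury scar in 1944 − 29 = 1915 CE.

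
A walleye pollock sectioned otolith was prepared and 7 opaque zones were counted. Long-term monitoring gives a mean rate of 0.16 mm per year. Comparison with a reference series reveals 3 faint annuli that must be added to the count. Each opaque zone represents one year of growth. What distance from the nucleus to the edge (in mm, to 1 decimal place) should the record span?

1.6 mm

Adjusted count: 7 + 3 = 10 opaque zones.
Predicted length = 0.16 mm/year × 10 years = 1.6 mm.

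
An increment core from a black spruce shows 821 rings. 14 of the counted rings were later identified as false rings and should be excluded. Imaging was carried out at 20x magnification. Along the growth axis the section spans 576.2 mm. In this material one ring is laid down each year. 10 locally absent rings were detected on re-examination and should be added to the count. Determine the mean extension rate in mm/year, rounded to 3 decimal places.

Adjusted count: 821 − 14 + 10 = 817 rings.
576.2 mm over 817 years gives 576.2 / 817 ≈ 0.705 mm/year.

0.705 mm/year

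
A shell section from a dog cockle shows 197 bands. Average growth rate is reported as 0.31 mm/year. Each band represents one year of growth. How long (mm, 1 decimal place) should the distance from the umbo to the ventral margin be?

61.1 mm

The record spans 197 years at 0.31 mm per year.
197 years at 0.31 mm/year gives 0.31 × 197 = 61.1 mm.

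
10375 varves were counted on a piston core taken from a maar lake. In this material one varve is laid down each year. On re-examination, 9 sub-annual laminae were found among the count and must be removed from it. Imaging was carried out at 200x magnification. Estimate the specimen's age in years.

10366 yr

True varve count = 10375 − 9 = 10366.
With a one-to-one varve periodicity this is 10366 years.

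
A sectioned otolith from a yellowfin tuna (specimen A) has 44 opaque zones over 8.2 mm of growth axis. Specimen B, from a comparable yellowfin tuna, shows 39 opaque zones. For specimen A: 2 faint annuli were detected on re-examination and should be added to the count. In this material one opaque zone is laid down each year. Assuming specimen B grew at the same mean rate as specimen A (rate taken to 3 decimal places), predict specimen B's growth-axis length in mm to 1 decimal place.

6.9 mm

Specimen A: adjusted count: 44 + 2 = 46 opaque zones.
A: Extension rate ≈ 8.2 / 46 = 0.178 mm/year.
Length of B = 0.178 × 39 = 6.9 mm.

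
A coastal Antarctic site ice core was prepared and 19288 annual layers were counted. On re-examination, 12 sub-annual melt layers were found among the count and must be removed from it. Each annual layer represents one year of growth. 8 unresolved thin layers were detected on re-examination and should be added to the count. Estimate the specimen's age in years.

Correcting the raw count gives 19288 − 12 + 8 = 19284 true annual layers.
At one annual layer per year, that is 19284 years.

19284 years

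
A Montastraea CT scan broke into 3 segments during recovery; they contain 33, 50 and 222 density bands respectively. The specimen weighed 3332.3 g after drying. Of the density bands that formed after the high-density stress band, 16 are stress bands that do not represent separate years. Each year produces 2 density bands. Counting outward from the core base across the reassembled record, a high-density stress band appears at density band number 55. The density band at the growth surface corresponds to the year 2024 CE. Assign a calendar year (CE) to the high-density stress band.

1907 CE

Total density bands = 33 + 50 + 222 = 305.
305 − 55 = 250 density bands lie beyond the high-density stress band toward the growth surface.
Removing the 16 false density bands leaves 250 − 16 = 234 true density bands beyond the high-density stress band.
Dividing by 2 density bands per year: 234 / 2 = 117 years.
2024 − 117 = 1907 CE.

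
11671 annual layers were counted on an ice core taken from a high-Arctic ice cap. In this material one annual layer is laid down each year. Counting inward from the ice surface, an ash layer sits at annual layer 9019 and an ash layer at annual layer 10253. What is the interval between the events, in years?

1234 years

Separation: 10253 − 9019 = 1234 annual layers.
At one annual layer per year, 1234 years elapsed between them.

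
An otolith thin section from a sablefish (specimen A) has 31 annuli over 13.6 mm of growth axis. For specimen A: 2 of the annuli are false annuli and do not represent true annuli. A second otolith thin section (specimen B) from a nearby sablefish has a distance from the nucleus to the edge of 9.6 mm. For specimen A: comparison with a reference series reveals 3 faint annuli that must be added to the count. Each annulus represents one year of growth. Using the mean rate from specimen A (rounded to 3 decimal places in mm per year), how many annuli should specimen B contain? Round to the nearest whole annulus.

23 annuli

Specimen A: after corrections the count is 31 − 2 + 3 = 32 annuli.
A: 13.6 mm over 32 years gives 13.6 / 32 ≈ 0.425 mm/year.
For B, 9.6 / 0.425 = 22.59 years ≈ 23 annuli.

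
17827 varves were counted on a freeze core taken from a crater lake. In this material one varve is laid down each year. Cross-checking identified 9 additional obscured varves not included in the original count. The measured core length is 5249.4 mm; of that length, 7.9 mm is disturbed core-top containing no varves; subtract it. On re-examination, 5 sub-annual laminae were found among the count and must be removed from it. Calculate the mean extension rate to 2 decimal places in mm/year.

After corrections the count is 17827 − 5 + 9 = 17831 varves.
Net length = 5249.4 − 7.9 = 5241.5 mm.
Mean rate = 5241.5 mm / 17831 years ≈ 0.29 mm/year.

0.29 mm/year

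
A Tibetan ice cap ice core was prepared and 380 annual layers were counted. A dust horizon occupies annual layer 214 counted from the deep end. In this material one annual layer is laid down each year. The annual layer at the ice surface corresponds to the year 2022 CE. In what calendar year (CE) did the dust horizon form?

The dust horizon sits at annual layer 214 from the deep end, so 380 − 214 = 166 annual layers formed after it.
Counting back 166 years from 2022 CE places the dust horizon in 2022 − 166 = 1856 CE.

1856 CE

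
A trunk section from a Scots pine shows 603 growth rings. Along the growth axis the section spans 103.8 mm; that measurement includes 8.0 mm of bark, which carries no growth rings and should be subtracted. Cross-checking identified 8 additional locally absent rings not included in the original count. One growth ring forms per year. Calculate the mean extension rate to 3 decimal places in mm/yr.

Adjusted count: 603 + 8 = 611 growth rings.
Net length = 103.8 − 8.0 = 95.8 mm.
Extension rate ≈ 95.8 / 611 = 0.157 mm/yr.

0.157 mm/yr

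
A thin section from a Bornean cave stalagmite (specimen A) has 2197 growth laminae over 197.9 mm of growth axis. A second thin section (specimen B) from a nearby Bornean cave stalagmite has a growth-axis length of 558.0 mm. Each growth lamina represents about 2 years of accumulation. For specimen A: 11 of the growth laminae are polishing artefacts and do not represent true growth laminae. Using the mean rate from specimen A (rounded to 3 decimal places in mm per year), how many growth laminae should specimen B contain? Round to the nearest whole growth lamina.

Specimen A: correcting the raw count gives 2197 − 11 = 2186 true growth laminae.
Specimen A: multiplying by 2 years per growth lamina: 2186 × 2 = 4372 years.
A: 197.9 mm over 4372 years gives 197.9 / 4372 ≈ 0.045 mm per year.
B spans 558.0 / 0.045 = 12400.00 years; at 2 years per growth lamina that is 12400.00 / 2 ≈ 6200 growth laminae.

6200 growth laminae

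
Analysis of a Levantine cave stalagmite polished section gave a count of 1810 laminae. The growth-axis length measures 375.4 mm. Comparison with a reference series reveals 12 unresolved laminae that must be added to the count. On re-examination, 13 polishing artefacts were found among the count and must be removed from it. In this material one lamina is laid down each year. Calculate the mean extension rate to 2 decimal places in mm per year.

0.21 mm per year

Correcting the raw count gives 1810 − 13 + 12 = 1809 true laminae.
Extension rate ≈ 375.4 / 1809 = 0.21 mm per year.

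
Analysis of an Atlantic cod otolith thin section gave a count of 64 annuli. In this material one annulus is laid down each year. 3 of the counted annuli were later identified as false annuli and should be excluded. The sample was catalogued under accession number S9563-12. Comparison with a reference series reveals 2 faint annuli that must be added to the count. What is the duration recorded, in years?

63 years

Adjusted count: 64 − 3 + 2 = 63 annuli.
With a one-to-one annulus periodicity this is 63 years.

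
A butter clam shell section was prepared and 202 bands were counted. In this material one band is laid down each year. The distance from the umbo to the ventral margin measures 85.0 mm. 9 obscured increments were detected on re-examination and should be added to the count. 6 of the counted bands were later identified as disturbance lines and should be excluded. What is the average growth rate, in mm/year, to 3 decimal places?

After corrections the count is 202 − 6 + 9 = 205 bands.
Extension rate ≈ 85.0 / 205 = 0.415 mm/year.

0.415 mm/year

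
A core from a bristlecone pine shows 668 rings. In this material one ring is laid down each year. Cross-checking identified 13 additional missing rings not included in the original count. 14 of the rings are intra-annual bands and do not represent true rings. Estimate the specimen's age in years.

667 years

Adjusted count: 668 − 14 + 13 = 667 rings.
With a one-to-one ring periodicity this is 667 years.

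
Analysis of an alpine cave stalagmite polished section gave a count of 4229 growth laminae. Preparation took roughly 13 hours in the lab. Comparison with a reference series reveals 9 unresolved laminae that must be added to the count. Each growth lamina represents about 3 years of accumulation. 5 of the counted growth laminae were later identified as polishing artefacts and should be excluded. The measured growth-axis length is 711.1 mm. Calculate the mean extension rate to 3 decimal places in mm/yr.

0.056 mm/yr

Adjusted count: 4229 − 5 + 9 = 4233 growth laminae.
4233 growth laminae at 3 years each span 4233 × 3 = 12699 years.
Mean rate = 711.1 mm / 12699 years ≈ 0.056 mm/yr.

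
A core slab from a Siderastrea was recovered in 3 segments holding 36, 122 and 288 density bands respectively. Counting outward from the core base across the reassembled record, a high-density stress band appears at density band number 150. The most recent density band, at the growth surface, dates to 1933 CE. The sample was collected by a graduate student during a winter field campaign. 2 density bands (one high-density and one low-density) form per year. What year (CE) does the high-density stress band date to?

1785 CE

Total density bands = 36 + 122 + 288 = 446.
446 − 150 = 296 density bands lie beyond the high-density stress band toward the growth surface.
Dividing by 2 density bands per year: 296 / 2 = 148 years.
1933 − 148 = 1785 CE.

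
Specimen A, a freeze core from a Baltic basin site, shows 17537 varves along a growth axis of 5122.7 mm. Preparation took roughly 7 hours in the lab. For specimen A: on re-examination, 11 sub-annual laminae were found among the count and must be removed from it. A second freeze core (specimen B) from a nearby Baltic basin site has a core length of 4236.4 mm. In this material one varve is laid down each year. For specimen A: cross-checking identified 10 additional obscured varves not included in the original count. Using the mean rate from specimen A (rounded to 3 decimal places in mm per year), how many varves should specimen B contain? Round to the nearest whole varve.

14508 varves

Specimen A: correcting the raw count gives 17537 − 11 + 10 = 17536 true varves.
A: Extension rate ≈ 5122.7 / 17536 = 0.292 mm/year.
Specimen B: 4236.4 mm / 0.292 mm per year = 14508.22 years ≈ 14508 varves.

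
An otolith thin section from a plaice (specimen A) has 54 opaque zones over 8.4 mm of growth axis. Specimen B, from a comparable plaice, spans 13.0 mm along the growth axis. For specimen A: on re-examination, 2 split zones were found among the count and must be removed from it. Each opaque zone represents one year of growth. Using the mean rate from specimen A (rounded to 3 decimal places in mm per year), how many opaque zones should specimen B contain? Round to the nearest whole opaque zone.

Specimen A: true opaque zone count = 54 − 2 = 52.
A: Mean rate = 8.4 mm / 52 years ≈ 0.162 mm/yr.
B spans 13.0 / 0.162 = 80.25 years ≈ 80 opaque zones.

80 opaque zones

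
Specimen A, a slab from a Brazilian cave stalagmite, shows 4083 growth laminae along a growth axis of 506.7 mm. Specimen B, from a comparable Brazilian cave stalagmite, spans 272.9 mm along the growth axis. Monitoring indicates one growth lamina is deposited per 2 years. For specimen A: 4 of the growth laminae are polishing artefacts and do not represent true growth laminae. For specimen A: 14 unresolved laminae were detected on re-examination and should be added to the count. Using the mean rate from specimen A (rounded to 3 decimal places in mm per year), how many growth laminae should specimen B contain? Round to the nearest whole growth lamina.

Specimen A: adjusted count: 4083 − 4 + 14 = 4093 growth laminae.
Specimen A: at 2 years per growth lamina, 4093 × 2 = 8186 years.
A: Mean rate = 506.7 mm / 8186 years ≈ 0.062 mm/yr.
Specimen B: 272.9 mm / 0.062 mm per year = 4401.61 years; at 2 years per growth lamina that is 4401.61 / 2 ≈ 2201 growth laminae.

2201 growth laminae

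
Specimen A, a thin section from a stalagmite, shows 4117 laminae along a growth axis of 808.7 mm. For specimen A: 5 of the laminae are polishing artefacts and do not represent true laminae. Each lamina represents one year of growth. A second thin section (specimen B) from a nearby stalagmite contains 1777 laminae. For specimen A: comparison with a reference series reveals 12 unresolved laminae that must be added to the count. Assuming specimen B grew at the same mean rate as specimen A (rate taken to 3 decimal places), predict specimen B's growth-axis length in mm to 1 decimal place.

Specimen A: adjusted count: 4117 − 5 + 12 = 4124 laminae.
A: Mean rate = 808.7 mm / 4124 years ≈ 0.196 mm/yr.
B's length ≈ 0.196 × 1777 = 348.3 mm.

348.3 mm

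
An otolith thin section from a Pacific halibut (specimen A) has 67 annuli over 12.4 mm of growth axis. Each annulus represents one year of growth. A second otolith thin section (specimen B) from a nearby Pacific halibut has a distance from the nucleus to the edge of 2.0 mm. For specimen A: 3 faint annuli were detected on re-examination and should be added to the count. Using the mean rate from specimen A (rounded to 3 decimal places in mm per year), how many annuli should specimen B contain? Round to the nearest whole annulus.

11 annuli

Specimen A: after corrections the count is 67 + 3 = 70 annuli.
A: Mean rate = 12.4 mm / 70 years ≈ 0.177 mm/yr.
For B, 2.0 / 0.177 = 11.30 years ≈ 11 annuli.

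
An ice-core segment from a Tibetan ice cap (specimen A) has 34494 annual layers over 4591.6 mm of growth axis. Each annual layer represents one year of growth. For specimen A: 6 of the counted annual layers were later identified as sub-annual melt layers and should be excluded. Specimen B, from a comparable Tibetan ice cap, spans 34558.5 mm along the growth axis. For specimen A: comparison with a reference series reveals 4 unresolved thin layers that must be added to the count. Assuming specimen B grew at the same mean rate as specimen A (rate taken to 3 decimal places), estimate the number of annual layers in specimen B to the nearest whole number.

Specimen A: after corrections the count is 34494 − 6 + 4 = 34492 annual layers.
A: Mean rate = 4591.6 mm / 34492 years ≈ 0.133 mm/yr.
Specimen B: 34558.5 mm / 0.133 mm per year = 259838.35 years ≈ 259838 annual layers.

259838 annual layers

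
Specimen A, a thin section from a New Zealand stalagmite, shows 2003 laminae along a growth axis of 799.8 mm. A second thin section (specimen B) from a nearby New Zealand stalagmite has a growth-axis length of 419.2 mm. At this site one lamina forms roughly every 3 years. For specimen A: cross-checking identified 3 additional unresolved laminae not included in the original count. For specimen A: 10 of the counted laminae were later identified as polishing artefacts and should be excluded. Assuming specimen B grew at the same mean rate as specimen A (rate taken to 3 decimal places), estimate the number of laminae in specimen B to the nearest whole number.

1043 laminae

Specimen A: after corrections the count is 2003 − 10 + 3 = 1996 laminae.
Specimen A: 1996 laminae at 3 years each span 1996 × 3 = 5988 years.
A: Mean rate = 799.8 mm / 5988 years ≈ 0.134 mm per year.
For B, 419.2 / 0.134 = 3128.36 years; at 3 years per lamina that is 3128.36 / 3 ≈ 1043 laminae.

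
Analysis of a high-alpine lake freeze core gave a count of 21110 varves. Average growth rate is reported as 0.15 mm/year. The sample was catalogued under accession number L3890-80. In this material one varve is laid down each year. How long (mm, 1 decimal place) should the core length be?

3166.5 mm

The record spans 21110 years at 0.15 mm per year.
21110 years at 0.15 mm/year gives 0.15 × 21110 = 3166.5 mm.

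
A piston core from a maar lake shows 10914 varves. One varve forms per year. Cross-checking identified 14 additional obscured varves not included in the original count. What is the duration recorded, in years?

Adjusted count: 10914 + 14 = 10928 varves.
One varve per year makes the duration 10928 years.

10928 years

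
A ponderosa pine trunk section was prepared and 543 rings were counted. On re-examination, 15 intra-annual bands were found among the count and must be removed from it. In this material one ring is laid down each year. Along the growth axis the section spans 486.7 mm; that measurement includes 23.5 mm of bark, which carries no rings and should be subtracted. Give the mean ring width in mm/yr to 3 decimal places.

True ring count = 543 − 15 = 528.
Removing the 23.5 mm offcut leaves 486.7 − 23.5 = 463.2 mm.
Extension rate ≈ 463.2 / 528 = 0.877 mm/yr.

0.877 mm/yr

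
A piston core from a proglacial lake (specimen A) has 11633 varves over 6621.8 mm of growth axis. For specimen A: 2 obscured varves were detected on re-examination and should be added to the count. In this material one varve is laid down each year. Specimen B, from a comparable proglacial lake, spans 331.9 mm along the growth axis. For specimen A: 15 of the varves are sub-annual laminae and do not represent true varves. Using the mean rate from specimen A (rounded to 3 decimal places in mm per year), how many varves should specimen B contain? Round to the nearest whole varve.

Specimen A: correcting the raw count gives 11633 − 15 + 2 = 11620 true varves.
A: Mean rate = 6621.8 mm / 11620 years ≈ 0.570 mm/year.
B spans 331.9 / 0.570 = 582.28 years ≈ 582 varves.

582 varves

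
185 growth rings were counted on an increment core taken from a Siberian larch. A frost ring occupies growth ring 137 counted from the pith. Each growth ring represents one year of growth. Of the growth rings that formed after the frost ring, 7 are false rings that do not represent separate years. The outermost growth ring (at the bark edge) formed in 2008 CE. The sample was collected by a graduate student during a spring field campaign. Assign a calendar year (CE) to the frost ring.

The frost ring sits at growth ring 137 from the pith, so 185 − 137 = 48 growth rings formed after it.
Excluding 7 false growth rings: 48 − 7 = 41.
2008 − 41 = 1967 CE.

1967 CE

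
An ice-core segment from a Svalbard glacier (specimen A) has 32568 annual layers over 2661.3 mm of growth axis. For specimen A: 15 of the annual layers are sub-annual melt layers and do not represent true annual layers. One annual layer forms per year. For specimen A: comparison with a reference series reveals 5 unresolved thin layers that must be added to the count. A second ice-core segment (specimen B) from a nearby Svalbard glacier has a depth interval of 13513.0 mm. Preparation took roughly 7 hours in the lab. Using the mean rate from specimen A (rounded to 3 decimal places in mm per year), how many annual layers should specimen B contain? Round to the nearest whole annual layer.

Specimen A: after corrections the count is 32568 − 15 + 5 = 32558 annual layers.
A: Extension rate ≈ 2661.3 / 32558 = 0.082 mm/yr.
Specimen B: 13513.0 mm / 0.082 mm per year = 164792.68 years ≈ 164793 annual layers.

164793 annual layers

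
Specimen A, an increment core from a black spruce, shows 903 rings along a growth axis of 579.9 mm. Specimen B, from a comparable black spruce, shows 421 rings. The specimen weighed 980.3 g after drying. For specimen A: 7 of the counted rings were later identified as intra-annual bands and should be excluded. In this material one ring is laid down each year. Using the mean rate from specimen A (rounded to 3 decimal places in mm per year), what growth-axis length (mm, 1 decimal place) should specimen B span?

272.4 mm

Specimen A: after corrections the count is 903 − 7 = 896 rings.
A: Extension rate ≈ 579.9 / 896 = 0.647 mm/yr.
B's length ≈ 0.647 × 421 = 272.4 mm.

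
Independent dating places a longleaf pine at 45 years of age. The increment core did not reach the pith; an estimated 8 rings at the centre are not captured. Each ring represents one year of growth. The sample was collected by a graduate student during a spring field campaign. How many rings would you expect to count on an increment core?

37 rings

One ring per year gives 45 rings over 45 years.
45 − 8 missed = 37 rings expected in the prepared section.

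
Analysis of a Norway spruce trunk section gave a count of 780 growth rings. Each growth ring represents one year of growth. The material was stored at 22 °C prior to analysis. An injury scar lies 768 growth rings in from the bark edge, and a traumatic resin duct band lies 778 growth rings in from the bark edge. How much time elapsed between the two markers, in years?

Separation: 778 − 768 = 10 growth rings.
At one growth ring per year, 10 years elapsed between them.

10 years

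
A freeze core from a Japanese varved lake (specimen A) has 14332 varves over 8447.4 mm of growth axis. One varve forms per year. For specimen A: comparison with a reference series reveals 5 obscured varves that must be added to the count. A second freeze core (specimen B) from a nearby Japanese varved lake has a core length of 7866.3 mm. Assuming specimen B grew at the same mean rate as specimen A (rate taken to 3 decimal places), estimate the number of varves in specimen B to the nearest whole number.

Specimen A: adjusted count: 14332 + 5 = 14337 varves.
A: 8447.4 mm over 14337 years gives 8447.4 / 14337 ≈ 0.589 mm per year.
B spans 7866.3 / 0.589 = 13355.35 years ≈ 13355 varves.

13355 varves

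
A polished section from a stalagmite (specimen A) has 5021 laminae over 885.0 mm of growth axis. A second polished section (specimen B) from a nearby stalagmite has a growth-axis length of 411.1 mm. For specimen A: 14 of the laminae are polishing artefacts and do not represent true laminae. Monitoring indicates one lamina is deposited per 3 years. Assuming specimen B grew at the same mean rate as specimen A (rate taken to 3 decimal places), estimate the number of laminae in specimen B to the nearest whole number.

Specimen A: correcting the raw count gives 5021 − 14 = 5007 true laminae.
Specimen A: 5007 laminae at 3 years each span 5007 × 3 = 15021 years.
A: Extension rate ≈ 885.0 / 15021 = 0.059 mm per year.
For B, 411.1 / 0.059 = 6967.80 years; at 3 years per lamina that is 6967.80 / 3 ≈ 2323 laminae.

2323 laminae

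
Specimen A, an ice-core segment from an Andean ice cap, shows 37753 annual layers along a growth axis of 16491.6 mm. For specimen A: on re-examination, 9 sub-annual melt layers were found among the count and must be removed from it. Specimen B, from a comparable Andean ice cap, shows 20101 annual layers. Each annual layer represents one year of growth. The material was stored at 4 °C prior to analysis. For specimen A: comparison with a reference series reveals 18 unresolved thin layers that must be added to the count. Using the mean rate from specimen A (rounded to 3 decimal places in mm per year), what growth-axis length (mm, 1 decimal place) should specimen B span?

Specimen A: adjusted count: 37753 − 9 + 18 = 37762 annual layers.
A: 16491.6 mm over 37762 years gives 16491.6 / 37762 ≈ 0.437 mm per year.
B's length ≈ 0.437 × 20101 = 8784.1 mm.

8784.1 mm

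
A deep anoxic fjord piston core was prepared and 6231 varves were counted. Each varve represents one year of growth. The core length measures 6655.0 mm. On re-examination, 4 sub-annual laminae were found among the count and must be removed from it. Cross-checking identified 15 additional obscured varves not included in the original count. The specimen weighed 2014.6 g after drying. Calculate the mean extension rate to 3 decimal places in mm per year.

1.066 mm per year

True varve count = 6231 − 4 + 15 = 6242.
6655.0 mm over 6242 years gives 6655.0 / 6242 ≈ 1.066 mm per year.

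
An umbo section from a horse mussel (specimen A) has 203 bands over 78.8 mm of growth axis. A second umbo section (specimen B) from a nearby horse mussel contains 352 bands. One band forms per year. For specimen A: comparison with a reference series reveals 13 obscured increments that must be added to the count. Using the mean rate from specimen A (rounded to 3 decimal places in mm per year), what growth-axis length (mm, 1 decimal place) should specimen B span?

128.5 mm

Specimen A: after corrections the count is 203 + 13 = 216 bands.
A: Extension rate ≈ 78.8 / 216 = 0.365 mm/yr.
Length of B = 0.365 × 352 = 128.5 mm.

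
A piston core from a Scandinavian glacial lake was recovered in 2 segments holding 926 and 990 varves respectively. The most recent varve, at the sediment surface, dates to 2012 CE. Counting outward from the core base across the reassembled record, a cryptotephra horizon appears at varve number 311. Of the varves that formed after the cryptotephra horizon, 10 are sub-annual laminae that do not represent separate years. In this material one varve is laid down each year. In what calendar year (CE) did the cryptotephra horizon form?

Total varves = 926 + 990 = 1916.
The cryptotephra horizon sits at varve 311 from the core base, so 1916 − 311 = 1605 varves formed after it.
Removing the 10 false varves leaves 1605 − 10 = 1595 true varves beyond the cryptotephra horizon.
Counting back 1595 years from 2012 CE places the cryptotephra horizon in 2012 − 1595 = 417 CE.

417 CE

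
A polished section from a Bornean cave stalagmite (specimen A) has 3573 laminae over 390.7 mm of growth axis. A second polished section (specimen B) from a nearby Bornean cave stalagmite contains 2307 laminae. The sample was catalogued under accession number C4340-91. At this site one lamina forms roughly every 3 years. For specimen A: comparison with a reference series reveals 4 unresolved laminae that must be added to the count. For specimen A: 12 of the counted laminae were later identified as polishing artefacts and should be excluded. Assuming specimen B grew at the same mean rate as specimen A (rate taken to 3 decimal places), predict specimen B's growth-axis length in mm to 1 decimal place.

256.1 mm

Specimen A: true lamina count = 3573 − 12 + 4 = 3565.
Specimen A: at 3 years per lamina, 3565 × 3 = 10695 years.
A: Extension rate ≈ 390.7 / 10695 = 0.037 mm/year.
Specimen B: at 3 years per lamina, 2307 × 3 = 6921 years. Length of B = 0.037 × 6921 = 256.1 mm.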